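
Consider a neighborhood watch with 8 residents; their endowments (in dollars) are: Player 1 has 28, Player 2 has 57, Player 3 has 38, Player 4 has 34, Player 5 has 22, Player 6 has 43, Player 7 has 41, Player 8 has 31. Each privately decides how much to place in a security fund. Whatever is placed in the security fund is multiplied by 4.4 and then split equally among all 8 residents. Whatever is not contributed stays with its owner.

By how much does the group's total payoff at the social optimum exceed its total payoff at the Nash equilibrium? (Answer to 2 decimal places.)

The private return per contributed unit is 4.4/8 = 0.5500 < 1 for every player regardless of endowment, so the Nash equilibrium is zero contribution and the group total is Σ E_j = 28 + 57 + 38 + 34 + 22 + 43 + 41 + 31 = 294.
Each contributed unit returns 4.400 to the group, so the social optimum is full contribution by everyone: group total = 4.400 × 294 = 1293.60.
Efficiency loss = (4.400 − 1) × 294 = 999.60.

999.60 dollars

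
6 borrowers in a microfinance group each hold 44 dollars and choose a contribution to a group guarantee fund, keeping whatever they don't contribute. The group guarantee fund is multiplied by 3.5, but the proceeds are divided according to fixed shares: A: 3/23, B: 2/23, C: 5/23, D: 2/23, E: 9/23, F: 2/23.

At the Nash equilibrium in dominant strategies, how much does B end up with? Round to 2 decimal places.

Each unit j contributes comes back to j as 3.5 × (j's share), so j prefers to contribute only if that share exceeds 1/3.5 = 0.2857; otherwise keeping the unit dominates.
The only share above 0.2857 is E's 9/23, contributing 44; the remaining 5 contribute 0. Total contributed: 44.
B keeps 44 and receives 3.5 × 44 × 2/23 = 13.39 from the group guarantee fund, for a payoff of 57.39.

57.39 dollars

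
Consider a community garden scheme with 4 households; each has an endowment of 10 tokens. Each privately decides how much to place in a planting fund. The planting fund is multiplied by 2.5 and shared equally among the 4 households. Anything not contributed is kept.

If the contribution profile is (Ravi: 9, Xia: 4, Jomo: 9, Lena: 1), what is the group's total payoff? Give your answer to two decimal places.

74.50 tokens

Total contributed: 9 + 4 + 9 + 1 = 23; total kept: 4 × 10 − 23 = 17.
The planting fund pays out 2.5 × 23 = 57.50 in aggregate.
Group total = 17 + 57.50 = 74.50.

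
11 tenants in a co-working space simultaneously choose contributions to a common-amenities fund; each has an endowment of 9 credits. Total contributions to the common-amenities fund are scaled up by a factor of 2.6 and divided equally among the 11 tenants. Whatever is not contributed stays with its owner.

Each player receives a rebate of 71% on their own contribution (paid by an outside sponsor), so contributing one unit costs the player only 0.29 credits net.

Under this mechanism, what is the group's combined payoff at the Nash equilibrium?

With the mechanism, a contributed unit returns (2.6/11) / 0.29 = 0.8150 per unit of net cost — still below 1 — so contributing 0 remains dominant for every player.
Everyone keeps their endowment and the group total is 11 × 9 = 99.

99.00 credits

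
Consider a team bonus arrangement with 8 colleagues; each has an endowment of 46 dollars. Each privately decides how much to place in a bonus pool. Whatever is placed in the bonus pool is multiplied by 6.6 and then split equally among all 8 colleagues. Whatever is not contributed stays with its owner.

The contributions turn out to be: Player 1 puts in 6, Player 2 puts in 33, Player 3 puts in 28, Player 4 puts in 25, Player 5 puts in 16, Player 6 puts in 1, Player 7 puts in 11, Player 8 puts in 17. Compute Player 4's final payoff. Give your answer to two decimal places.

Total contributed: 6 + 33 + 28 + 25 + 16 + 1 + 11 + 17 = 137.
Each receives 6.6 × 137 / 8 = 113.03 from the bonus pool.
Player 4 keeps 46 − 25 = 21, so Player 4's payoff is 21 + 113.03 = 134.03.

134.03 dollars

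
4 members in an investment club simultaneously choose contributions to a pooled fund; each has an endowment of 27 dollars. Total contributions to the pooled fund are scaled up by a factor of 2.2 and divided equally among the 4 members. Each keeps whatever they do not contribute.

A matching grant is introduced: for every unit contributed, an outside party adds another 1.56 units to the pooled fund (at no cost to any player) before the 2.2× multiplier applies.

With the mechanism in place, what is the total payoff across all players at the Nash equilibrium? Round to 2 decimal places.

608.26 dollars

The effective private return per unit is now 2.2 × 2.56 / 4 = 1.4080 > 1, so every player's dominant strategy flips to full contribution.
So the Nash equilibrium is full contribution by all 4; the group earns 2.2 × 2.56 × 108 = 608.26.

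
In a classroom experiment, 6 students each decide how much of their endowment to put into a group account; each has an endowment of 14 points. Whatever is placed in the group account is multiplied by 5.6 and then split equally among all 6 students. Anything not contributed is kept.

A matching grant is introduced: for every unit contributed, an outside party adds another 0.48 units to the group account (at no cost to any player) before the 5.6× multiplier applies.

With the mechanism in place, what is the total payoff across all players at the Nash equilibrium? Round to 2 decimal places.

696.19 points

With the mechanism, a contributed unit returns 5.6 × 1.48 / 6 = 1.3813 per unit of net cost to the contributor — now above 1 — so contributing fully is weakly dominant for every player.
So the Nash equilibrium is full contribution by all 6; the group earns 5.6 × 1.48 × 84 = 696.19.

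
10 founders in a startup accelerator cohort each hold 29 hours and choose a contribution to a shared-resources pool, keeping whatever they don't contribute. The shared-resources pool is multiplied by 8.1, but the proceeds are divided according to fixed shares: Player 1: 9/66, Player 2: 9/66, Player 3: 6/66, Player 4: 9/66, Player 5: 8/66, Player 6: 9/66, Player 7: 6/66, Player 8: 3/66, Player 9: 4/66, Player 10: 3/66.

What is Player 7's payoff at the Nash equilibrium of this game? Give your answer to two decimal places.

For player j, contributing a unit is worthwhile iff 8.1 × (j's share) ≥ 1, i.e. iff j's share is at least 0.1235.
Player 1, Player 2, Player 4 and Player 6 are above the threshold, contributing 29 each; the remaining 6 contribute 0. Total contributed: 116.
Player 7 keeps 29 and receives 8.1 × 116 × 6/66 = 85.42 from the shared-resources pool, for a payoff of 114.42.

114.42 hours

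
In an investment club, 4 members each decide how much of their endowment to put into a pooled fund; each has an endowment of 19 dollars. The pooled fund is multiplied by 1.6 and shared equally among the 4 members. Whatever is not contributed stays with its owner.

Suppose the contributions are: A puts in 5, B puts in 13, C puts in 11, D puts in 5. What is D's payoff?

27.60 dollars

Total contributed: 5 + 13 + 11 + 5 = 34.
Each receives 1.6 × 34 / 4 = 13.60 from the pooled fund.
D keeps 19 − 5 = 14, so D's payoff is 14 + 13.60 = 27.60.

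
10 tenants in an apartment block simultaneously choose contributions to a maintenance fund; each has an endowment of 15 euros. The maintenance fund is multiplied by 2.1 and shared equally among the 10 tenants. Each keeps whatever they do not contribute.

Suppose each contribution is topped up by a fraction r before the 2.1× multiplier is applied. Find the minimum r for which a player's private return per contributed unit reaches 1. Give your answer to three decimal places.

3.762

With matching at rate r, one contributed unit becomes (1 + r) in the maintenance fund and returns 2.1 × (1 + r) / 10 to the contributor.
Setting this equal to 1: 1 + r = 10/2.1 = 4.7619.
So the minimum matching rate is r = 4.7619 − 1 = 3.762.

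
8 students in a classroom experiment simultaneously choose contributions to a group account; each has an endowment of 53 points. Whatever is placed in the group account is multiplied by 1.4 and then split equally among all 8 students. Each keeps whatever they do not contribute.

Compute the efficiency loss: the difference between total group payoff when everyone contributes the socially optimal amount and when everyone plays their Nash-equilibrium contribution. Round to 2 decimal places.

169.60 points

Each contributed unit returns 1.4/8 = 0.1750 to its contributor — below 1 — so contributing 0 is dominant for every player. At the Nash equilibrium everyone keeps their 53, and the group total is 8 × 53 = 424.
Each contributed unit returns 1.400 to the group as a whole (0.1750 to each of 8 players), which exceeds 1, so the social optimum is full contribution: group total = 1.400 × 424 = 593.60.
Efficiency loss = 593.60 − 424 = 169.60.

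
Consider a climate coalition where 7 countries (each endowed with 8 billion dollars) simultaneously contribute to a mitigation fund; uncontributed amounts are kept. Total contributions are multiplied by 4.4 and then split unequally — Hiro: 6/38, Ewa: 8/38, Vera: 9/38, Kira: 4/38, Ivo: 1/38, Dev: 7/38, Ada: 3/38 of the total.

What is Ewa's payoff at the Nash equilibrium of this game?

A player with share s gets back 4.4·s per unit contributed, so full contribution is dominant for anyone with s > 1/4.4 = 0.2273 and zero contribution is dominant for anyone below.
Only Vera (9/38) clears that bar, contributing 8; the remaining 6 contribute 0. Total contributed: 8.
Ewa keeps 8 and receives 4.4 × 8 × 8/38 = 7.41 from the mitigation fund, for a payoff of 15.41.

15.41 billion dollars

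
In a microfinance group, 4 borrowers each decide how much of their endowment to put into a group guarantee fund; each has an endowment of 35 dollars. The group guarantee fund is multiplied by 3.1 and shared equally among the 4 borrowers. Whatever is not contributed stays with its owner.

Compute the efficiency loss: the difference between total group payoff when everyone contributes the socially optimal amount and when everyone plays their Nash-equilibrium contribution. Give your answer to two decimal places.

Each contributed unit returns 3.1/4 = 0.7750 to its contributor — below 1 — so contributing 0 is dominant for every player. At the Nash equilibrium everyone keeps their 35, and the group total is 4 × 35 = 140.
Each contributed unit returns 3.100 to the group as a whole (0.7750 to each of 4 players), which exceeds 1, so the social optimum is full contribution: group total = 3.100 × 140 = 434.00.
Efficiency loss = 434.00 − 140 = 294.00.

294.00 dollars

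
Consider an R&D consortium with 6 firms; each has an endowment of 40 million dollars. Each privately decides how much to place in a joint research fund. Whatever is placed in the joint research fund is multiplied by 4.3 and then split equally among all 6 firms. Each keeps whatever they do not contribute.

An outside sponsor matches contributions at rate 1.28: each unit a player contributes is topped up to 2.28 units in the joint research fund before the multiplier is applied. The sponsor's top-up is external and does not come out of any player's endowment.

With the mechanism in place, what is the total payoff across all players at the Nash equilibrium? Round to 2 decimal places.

The effective private return per unit is now 4.3 × 2.28 / 6 = 1.6340 > 1, so every player's dominant strategy flips to full contribution.
So the Nash equilibrium is full contribution by all 6; the group earns 4.3 × 2.28 × 240 = 2352.96.

2352.96 million dollars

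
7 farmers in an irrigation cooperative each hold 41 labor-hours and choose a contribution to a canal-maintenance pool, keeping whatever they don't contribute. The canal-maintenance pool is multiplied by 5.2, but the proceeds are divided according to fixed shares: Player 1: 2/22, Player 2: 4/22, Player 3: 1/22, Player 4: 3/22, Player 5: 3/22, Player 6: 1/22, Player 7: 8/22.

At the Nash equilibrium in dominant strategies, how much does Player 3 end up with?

For player j, contributing a unit is worthwhile iff 5.2 × (j's share) ≥ 1, i.e. iff j's share is at least 0.1923.
Only Player 7 (8/22) clears that bar, contributing 41; the remaining 6 contribute 0. Total contributed: 41.
Player 3 keeps 41 and receives 5.2 × 41 × 1/22 = 9.69 from the canal-maintenance pool, for a payoff of 50.69.

50.69 labor-hours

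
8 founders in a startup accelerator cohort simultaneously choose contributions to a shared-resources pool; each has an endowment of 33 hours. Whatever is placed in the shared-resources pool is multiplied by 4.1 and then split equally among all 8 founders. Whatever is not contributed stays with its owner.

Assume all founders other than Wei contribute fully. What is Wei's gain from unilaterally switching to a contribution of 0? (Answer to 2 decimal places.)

Switching from a contribution of 33 to 0 lets Wei keep an extra 33 hours, but lowers the shared-resources pool by 33, which costs Wei their own share of that drop: 4.1/8 × 33 = 16.91.
Net gain = 33 − 16.91 = 16.09. The private return per contributed unit (0.5125) is below 1, so free-riding is indeed the best response regardless of what the others do.

16.09 hours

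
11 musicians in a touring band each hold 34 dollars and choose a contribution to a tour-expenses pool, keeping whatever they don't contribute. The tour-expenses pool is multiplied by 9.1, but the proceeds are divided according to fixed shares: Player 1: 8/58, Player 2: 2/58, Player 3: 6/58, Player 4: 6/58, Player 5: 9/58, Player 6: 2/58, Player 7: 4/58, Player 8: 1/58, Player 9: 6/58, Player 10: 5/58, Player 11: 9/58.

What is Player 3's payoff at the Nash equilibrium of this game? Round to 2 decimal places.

Each unit j contributes comes back to j as 9.1 × (j's share), so j prefers to contribute only if that share exceeds 1/9.1 = 0.1099; otherwise keeping the unit dominates.
Player 1, Player 5 and Player 11 clear that bar, contributing 34 each; the remaining 8 contribute 0. Total contributed: 102.
Player 3 keeps 34 and receives 9.1 × 102 × 6/58 = 96.02 from the tour-expenses pool, for a payoff of 130.02.

130.02 dollars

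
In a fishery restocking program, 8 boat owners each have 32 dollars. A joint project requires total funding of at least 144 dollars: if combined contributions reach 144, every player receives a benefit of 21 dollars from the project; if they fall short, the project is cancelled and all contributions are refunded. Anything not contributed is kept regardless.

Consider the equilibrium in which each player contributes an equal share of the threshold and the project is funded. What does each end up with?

35 dollars

Equal share of the threshold: 144/8 = 18.
At this profile no one gains by cutting their contribution: any cut drops the total below 144, the project is cancelled, contributions are refunded, and the deviator ends with 32, which is less than 32 − 18 + 21 = 35. Contributing more than 18 just wastes the excess. So contributing exactly 18 is a best response.
Each player's payoff: 32 − 18 + 21 = 35.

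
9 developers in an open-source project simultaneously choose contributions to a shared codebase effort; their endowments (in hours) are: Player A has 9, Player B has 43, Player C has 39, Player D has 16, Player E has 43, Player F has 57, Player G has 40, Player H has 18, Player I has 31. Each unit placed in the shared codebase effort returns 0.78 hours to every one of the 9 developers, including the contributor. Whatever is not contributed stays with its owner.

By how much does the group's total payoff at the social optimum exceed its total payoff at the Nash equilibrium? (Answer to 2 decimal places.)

The private return per contributed unit is 0.78 < 1 for everyone, so the Nash equilibrium is zero contribution and the group total is Σ E_j = 9 + 43 + 39 + 16 + 43 + 57 + 40 + 18 + 31 = 296.
Each contributed unit returns 7.020 to the group, so the social optimum is full contribution by everyone: group total = 7.020 × 296 = 2077.92.
Efficiency loss = (7.020 − 1) × 296 = 1781.92.

1781.92 hours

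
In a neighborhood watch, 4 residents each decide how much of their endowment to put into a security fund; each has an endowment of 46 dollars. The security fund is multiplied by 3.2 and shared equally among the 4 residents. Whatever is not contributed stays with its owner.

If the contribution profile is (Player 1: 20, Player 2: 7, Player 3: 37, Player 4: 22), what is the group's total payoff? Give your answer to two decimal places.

373.20 dollars

Total contributed: 20 + 7 + 37 + 22 = 86; total kept: 4 × 46 − 86 = 98.
The security fund pays out 3.2 × 86 = 275.20 in aggregate.
Group total = 98 + 275.20 = 373.20.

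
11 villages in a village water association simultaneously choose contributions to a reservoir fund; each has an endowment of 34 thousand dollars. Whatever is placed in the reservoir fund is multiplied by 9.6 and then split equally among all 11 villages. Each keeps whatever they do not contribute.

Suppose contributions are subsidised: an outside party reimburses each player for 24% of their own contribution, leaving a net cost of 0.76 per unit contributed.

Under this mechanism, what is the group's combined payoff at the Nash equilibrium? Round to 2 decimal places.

With the mechanism, a contributed unit returns (9.6/11) / 0.76 = 1.1483 per unit of net cost to the contributor — now above 1 — so contributing fully is weakly dominant for every player.
At the Nash equilibrium everyone contributes 34. Group total payoff = 11 × (34 × 0.24 + 9.6 × 34) = 3680.16.

3680.16 thousand dollars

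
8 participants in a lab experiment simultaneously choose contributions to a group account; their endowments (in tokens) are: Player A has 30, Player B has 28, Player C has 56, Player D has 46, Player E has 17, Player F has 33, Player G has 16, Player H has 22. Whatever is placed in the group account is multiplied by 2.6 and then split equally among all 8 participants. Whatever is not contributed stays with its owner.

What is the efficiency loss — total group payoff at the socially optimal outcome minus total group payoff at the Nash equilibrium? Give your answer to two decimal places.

396.80 tokens

The private return per contributed unit is 2.6/8 = 0.3250 < 1 for every player regardless of endowment, so the Nash equilibrium is zero contribution and the group total is Σ E_j = 30 + 28 + 56 + 46 + 17 + 33 + 16 + 22 = 248.
Each contributed unit returns 2.600 to the group, so the social optimum is full contribution by everyone: group total = 2.600 × 248 = 644.80.
Efficiency loss = (2.600 − 1) × 248 = 396.80.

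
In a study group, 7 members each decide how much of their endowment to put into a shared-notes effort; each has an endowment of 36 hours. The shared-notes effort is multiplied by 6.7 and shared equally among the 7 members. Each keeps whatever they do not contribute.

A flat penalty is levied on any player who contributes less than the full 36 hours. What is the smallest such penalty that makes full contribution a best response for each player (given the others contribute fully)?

1.54 hours

Given the others contribute fully, the best deviation is to contribute 0 (any partial contribution still incurs the fine and gives up units whose private return 0.9571 is below 1).
Deviating from 36 to 0 saves 36 hours but forfeits the deviator's share of the drop in the shared-notes effort: 6.7/7 × 36 = 34.46.
So the deviation gain is 36 − 34.46 = 1.54, and the fine must be at least 1.54 hours to wipe it out.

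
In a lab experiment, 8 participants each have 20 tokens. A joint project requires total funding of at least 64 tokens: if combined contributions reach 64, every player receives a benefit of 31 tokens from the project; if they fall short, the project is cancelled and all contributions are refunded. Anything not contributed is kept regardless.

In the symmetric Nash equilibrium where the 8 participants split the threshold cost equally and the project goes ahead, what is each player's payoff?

Equal share of the threshold: 64/8 = 8.
At this profile no one gains by cutting their contribution: any cut drops the total below 64, the project is cancelled, contributions are refunded, and the deviator ends with 20, which is less than 20 − 8 + 31 = 43. Contributing more than 8 just wastes the excess. So contributing exactly 8 is a best response.
Each player's payoff: 20 − 8 + 31 = 43.

43 tokens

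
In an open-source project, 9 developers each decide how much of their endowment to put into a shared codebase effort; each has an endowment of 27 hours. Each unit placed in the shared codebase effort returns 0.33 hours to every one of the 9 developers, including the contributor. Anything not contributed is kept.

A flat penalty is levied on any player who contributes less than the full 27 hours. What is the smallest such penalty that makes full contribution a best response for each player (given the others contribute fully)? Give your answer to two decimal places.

Given the others contribute fully, the best deviation is to contribute 0 (any partial contribution still incurs the fine and gives up units whose private return 0.33 is below 1).
Deviating from 27 to 0 saves 27 hours but forfeits the deviator's share of the drop in the shared codebase effort: 0.33 × 27 = 8.91.
So the deviation gain is 27 − 8.91 = 18.09, and the fine must be at least 18.09 hours to wipe it out.

18.09 hours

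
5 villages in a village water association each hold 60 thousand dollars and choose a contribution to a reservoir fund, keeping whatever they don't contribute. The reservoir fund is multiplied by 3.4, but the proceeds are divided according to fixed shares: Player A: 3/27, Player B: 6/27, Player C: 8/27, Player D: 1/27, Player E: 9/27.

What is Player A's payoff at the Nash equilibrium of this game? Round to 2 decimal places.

105.33 thousand dollars

Player j's private return per contributed unit is 3.4 × (j's share). Contributing is weakly dominant for j when that share is at least 1/3.4 = 0.2941, and contributing 0 is dominant otherwise.
The shares above 0.2941 belong to Player C and Player E, contributing 60 each; the remaining 3 contribute 0. Total contributed: 120.
Player A keeps 60 and receives 3.4 × 120 × 3/27 = 45.33 from the reservoir fund, for a payoff of 105.33.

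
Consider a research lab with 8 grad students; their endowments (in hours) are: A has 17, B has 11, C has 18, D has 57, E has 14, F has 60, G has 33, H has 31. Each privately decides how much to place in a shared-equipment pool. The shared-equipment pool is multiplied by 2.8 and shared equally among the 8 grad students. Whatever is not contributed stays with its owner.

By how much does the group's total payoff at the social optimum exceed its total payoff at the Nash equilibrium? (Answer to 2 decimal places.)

The private return per contributed unit is 2.8/8 = 0.3500 < 1 for every player regardless of endowment, so the Nash equilibrium is zero contribution and the group total is Σ E_j = 17 + 11 + 18 + 57 + 14 + 60 + 33 + 31 = 241.
Each contributed unit returns 2.800 to the group, so the social optimum is full contribution by everyone: group total = 2.800 × 241 = 674.80.
Efficiency loss = (2.800 − 1) × 241 = 433.80.

433.80 hours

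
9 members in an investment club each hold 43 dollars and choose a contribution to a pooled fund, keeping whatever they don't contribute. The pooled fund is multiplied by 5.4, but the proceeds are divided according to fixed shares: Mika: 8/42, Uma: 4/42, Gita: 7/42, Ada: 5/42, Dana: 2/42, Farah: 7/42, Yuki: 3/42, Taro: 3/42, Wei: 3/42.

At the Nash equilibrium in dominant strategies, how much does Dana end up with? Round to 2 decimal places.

54.06 dollars

A player with share s gets back 5.4·s per unit contributed, so full contribution is dominant for anyone with s > 1/5.4 = 0.1852 and zero contribution is dominant for anyone below.
Mika alone (share 8/42) is above the threshold, contributing 43; the remaining 8 contribute 0. Total contributed: 43.
Dana keeps 43 and receives 5.4 × 43 × 2/42 = 11.06 from the pooled fund, for a payoff of 54.06.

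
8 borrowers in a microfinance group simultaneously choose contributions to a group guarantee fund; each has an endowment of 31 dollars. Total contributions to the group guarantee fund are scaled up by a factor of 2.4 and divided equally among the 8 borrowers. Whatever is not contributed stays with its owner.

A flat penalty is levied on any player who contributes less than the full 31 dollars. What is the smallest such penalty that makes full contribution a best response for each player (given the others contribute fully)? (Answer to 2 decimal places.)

21.70 dollars

Given the others contribute fully, the best deviation is to contribute 0 (any partial contribution still incurs the fine and gives up units whose private return 0.3000 is below 1).
Deviating from 31 to 0 saves 31 dollars but forfeits the deviator's share of the drop in the group guarantee fund: 2.4/8 × 31 = 9.30.
So the deviation gain is 31 − 9.30 = 21.70, and the fine must be at least 21.70 dollars to wipe it out.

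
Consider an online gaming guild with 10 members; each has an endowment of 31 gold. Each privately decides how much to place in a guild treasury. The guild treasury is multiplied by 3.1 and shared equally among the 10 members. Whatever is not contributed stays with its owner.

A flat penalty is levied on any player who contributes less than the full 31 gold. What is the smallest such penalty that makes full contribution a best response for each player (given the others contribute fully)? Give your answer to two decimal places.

21.39 gold

Given the others contribute fully, the best deviation is to contribute 0 (any partial contribution still incurs the fine and gives up units whose private return 0.3100 is below 1).
Deviating from 31 to 0 saves 31 gold but forfeits the deviator's share of the drop in the guild treasury: 3.1/10 × 31 = 9.61.
So the deviation gain is 31 − 9.61 = 21.39, and the fine must be at least 21.39 gold to wipe it out.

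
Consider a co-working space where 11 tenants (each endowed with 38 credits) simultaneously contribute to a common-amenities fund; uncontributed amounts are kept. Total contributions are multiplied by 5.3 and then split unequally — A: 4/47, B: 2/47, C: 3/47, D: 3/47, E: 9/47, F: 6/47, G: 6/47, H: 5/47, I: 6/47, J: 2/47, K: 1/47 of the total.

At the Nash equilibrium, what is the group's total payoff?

Player j's private return per contributed unit is 5.3 × (j's share). Contributing is weakly dominant for j when that share is at least 1/5.3 = 0.1887, and contributing 0 is dominant otherwise.
Only E (9/47) clears that bar, contributing 38; the remaining 10 contribute 0. Total contributed: 38.
The common-amenities fund pays out 5.3 × 38 = 201.40 in total (split across the unequal shares, but the aggregate is all that matters for the group sum).
The 10 free-riders keep 38 each, adding 380. Group total = 380 + 201.40 = 581.40.

581.40 credits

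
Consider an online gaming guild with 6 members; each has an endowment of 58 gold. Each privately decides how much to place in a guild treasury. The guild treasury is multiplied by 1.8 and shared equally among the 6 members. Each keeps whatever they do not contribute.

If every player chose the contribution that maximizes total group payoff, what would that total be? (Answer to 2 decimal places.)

626.40 gold

Each contributed unit returns 1.800 to the group as a whole (0.3000 to each of 6 players), which exceeds 1, so the social optimum is full contribution: group total = 1.800 × 348 = 626.40.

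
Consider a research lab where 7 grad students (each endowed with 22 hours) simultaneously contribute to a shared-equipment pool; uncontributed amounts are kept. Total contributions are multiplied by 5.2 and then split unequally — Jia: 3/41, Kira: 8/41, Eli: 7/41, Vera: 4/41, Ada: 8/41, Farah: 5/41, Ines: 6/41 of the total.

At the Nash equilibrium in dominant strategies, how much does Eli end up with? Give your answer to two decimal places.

Each unit j contributes comes back to j as 5.2 × (j's share), so j prefers to contribute only if that share exceeds 1/5.2 = 0.1923; otherwise keeping the unit dominates.
Kira and Ada are above the threshold, contributing 22 each; the remaining 5 contribute 0. Total contributed: 44.
Eli keeps 22 and receives 5.2 × 44 × 7/41 = 39.06 from the shared-equipment pool, for a payoff of 61.06.

61.06 hours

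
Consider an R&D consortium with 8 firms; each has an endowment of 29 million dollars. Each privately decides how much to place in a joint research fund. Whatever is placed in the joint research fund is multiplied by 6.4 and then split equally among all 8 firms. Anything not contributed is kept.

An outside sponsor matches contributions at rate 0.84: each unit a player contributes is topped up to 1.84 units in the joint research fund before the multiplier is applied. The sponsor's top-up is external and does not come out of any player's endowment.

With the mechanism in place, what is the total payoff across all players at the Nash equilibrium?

With the mechanism, a contributed unit returns 6.4 × 1.84 / 8 = 1.4720 per unit of net cost to the contributor — now above 1 — so contributing fully is weakly dominant for every player.
So the Nash equilibrium is full contribution by all 8; the group earns 6.4 × 1.84 × 232 = 2732.03.

2732.03 million dollars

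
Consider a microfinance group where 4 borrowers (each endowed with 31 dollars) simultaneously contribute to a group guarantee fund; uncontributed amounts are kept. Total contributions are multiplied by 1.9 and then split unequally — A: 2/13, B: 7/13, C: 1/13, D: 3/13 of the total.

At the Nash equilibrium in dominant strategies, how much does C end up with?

35.53 dollars

Each unit j contributes comes back to j as 1.9 × (j's share), so j prefers to contribute only if that share exceeds 1/1.9 = 0.5263; otherwise keeping the unit dominates.
B alone (share 7/13) is above the threshold, contributing 31; the remaining 3 contribute 0. Total contributed: 31.
C keeps 31 and receives 1.9 × 31 × 1/13 = 4.53 from the group guarantee fund, for a payoff of 35.53.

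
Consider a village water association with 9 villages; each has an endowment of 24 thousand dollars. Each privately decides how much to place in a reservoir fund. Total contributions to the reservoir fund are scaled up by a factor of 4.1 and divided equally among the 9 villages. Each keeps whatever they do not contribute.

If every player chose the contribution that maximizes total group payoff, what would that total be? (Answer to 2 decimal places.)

885.60 thousand dollars

Each contributed unit returns 4.100 to the group as a whole (0.4556 to each of 9 players), which exceeds 1, so the social optimum is full contribution: group total = 4.100 × 216 = 885.60.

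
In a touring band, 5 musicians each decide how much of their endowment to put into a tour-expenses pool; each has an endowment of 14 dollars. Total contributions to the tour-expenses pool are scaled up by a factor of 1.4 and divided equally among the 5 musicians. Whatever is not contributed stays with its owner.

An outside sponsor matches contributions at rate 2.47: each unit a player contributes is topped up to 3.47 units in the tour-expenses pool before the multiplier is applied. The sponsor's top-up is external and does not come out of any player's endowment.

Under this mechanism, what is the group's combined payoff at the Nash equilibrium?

The effective private return is 1.4 × 3.47 / 5 = 0.9716, which is still under 1, so the mechanism doesn't change anyone's dominant strategy: zero contribution.
Everyone keeps their endowment and the group total is 5 × 14 = 70.

70.00 dollars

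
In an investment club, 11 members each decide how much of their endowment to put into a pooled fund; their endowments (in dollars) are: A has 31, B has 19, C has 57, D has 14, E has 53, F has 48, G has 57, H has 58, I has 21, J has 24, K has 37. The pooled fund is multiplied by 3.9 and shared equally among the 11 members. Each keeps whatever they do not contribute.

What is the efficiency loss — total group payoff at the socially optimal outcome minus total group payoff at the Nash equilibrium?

The private return per contributed unit is 3.9/11 = 0.3545 < 1 for every player regardless of endowment, so the Nash equilibrium is zero contribution and the group total is Σ E_j = 31 + 19 + 57 + 14 + 53 + 48 + 57 + 58 + 21 + 24 + 37 = 419.
Each contributed unit returns 3.900 to the group, so the social optimum is full contribution by everyone: group total = 3.900 × 419 = 1634.10.
Efficiency loss = (3.900 − 1) × 419 = 1215.10.

1215.10 dollars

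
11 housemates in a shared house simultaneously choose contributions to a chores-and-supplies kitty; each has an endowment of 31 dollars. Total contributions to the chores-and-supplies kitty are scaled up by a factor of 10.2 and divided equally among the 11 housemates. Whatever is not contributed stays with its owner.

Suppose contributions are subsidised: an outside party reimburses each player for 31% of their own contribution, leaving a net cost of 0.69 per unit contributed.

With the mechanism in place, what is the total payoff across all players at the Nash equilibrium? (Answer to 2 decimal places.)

The effective private return per unit is now (10.2/11) / 0.69 = 1.3439 > 1, so every player's dominant strategy flips to full contribution.
So the Nash equilibrium is full contribution by all 11; the group earns 11 × (31 × 0.31 + 10.2 × 31) = 3583.91.

3583.91 dollars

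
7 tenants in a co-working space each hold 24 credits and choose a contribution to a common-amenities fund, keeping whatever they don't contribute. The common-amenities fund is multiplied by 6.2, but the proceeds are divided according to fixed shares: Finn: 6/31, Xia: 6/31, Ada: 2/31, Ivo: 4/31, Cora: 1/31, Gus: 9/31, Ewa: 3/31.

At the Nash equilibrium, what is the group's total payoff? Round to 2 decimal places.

542.40 credits

Player j's private return per contributed unit is 6.2 × (j's share). Contributing is weakly dominant for j when that share is at least 1/6.2 = 0.1613, and contributing 0 is dominant otherwise.
The shares above 0.1613 belong to Finn, Xia and Gus, contributing 24 each; the remaining 4 contribute 0. Total contributed: 72.
The common-amenities fund pays out 6.2 × 72 = 446.40 in total (split across the unequal shares, but the aggregate is all that matters for the group sum).
The 4 free-riders keep 24 each, adding 96. Group total = 96 + 446.40 = 542.40.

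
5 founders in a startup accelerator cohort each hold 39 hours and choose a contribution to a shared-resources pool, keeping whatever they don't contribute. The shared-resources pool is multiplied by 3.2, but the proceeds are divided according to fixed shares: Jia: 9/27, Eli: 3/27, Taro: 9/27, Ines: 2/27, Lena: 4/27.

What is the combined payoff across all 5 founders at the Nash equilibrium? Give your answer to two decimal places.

366.60 hours

Player j's private return per contributed unit is 3.2 × (j's share). Contributing is weakly dominant for j when that share is at least 1/3.2 = 0.3125, and contributing 0 is dominant otherwise.
Jia and Taro clear that bar, contributing 39 each; the remaining 3 contribute 0. Total contributed: 78.
The shared-resources pool pays out 3.2 × 78 = 249.60 in total (split across the unequal shares, but the aggregate is all that matters for the group sum).
The 3 free-riders keep 39 each, adding 117. Group total = 117 + 249.60 = 366.60.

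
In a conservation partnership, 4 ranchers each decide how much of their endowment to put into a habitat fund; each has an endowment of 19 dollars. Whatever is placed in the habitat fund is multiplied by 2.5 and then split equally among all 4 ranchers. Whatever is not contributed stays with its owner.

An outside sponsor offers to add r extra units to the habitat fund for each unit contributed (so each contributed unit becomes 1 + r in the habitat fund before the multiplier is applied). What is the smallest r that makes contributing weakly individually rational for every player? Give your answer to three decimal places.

0.600

With matching at rate r, one contributed unit becomes (1 + r) in the habitat fund and returns 2.5 × (1 + r) / 4 to the contributor.
Setting this equal to 1: 1 + r = 4/2.5 = 1.6000.
So the minimum matching rate is r = 1.6000 − 1 = 0.600.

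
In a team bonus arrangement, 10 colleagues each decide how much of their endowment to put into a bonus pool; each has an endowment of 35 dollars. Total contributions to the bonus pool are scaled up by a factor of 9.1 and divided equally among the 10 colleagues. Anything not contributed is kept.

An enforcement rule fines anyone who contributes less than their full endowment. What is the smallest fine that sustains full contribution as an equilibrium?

Given the others contribute fully, the best deviation is to contribute 0 (any partial contribution still incurs the fine and gives up units whose private return 0.9100 is below 1).
Deviating from 35 to 0 saves 35 dollars but forfeits the deviator's share of the drop in the bonus pool: 9.1/10 × 35 = 31.85.
So the deviation gain is 35 − 31.85 = 3.15, and the fine must be at least 3.15 dollars to wipe it out.

3.15 dollars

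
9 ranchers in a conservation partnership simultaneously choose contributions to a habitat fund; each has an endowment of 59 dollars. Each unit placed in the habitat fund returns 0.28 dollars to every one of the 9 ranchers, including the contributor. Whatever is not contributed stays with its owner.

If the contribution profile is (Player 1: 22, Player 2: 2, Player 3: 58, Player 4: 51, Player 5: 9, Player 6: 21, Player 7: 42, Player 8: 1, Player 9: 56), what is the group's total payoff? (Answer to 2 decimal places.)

929.24 dollars

Total contributed: 22 + 2 + 58 + 51 + 9 + 21 + 42 + 1 + 56 = 262; total kept: 9 × 59 − 262 = 269.
The habitat fund pays out 0.28 × 9 × 262 = 660.24 in aggregate.
Group total = 269 + 660.24 = 929.24.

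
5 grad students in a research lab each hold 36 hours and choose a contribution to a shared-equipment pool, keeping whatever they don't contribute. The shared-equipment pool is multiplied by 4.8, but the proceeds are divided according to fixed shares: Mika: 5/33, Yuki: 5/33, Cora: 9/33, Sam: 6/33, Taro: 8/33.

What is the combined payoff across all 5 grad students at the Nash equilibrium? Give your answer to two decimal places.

453.60 hours

A player with share s gets back 4.8·s per unit contributed, so full contribution is dominant for anyone with s > 1/4.8 = 0.2083 and zero contribution is dominant for anyone below.
The shares above 0.2083 belong to Cora and Taro, contributing 36 each; the remaining 3 contribute 0. Total contributed: 72.
The shared-equipment pool pays out 4.8 × 72 = 345.60 in total (split across the unequal shares, but the aggregate is all that matters for the group sum).
The 3 free-riders keep 36 each, adding 108. Group total = 108 + 345.60 = 453.60.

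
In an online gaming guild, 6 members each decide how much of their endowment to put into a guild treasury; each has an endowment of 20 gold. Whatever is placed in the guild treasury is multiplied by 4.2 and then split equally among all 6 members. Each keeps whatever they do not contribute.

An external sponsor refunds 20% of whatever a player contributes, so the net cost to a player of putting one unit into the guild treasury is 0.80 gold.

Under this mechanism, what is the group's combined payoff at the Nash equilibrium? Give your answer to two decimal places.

120.00 gold

The effective private return is (4.2/6) / 0.80 = 0.8750, which is still under 1, so the mechanism doesn't change anyone's dominant strategy: zero contribution.
At the Nash equilibrium no one contributes; group total payoff = 6 × 20 = 120.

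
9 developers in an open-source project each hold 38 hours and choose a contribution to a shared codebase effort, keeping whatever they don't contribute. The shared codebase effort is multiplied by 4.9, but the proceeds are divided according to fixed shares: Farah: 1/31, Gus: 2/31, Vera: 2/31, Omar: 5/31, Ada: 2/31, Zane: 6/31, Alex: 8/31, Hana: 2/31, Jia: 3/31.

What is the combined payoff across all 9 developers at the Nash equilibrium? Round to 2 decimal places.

490.20 hours

Player j's private return per contributed unit is 4.9 × (j's share). Contributing is weakly dominant for j when that share is at least 1/4.9 = 0.2041, and contributing 0 is dominant otherwise.
The only share above 0.2041 is Alex's 8/31, contributing 38; the remaining 8 contribute 0. Total contributed: 38.
The shared codebase effort pays out 4.9 × 38 = 186.20 in total (split across the unequal shares, but the aggregate is all that matters for the group sum).
The 8 free-riders keep 38 each, adding 304. Group total = 304 + 186.20 = 490.20.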